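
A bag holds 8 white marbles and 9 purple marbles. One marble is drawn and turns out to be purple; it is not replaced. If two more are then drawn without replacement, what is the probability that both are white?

7/30

With the first marble removed, 8 white remain out of 16.
P = 8/16 × 7/15 = 56/240 = 7/30.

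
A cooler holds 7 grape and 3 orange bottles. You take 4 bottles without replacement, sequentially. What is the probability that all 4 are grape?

P = 7/10 × 6/9 × 5/8 × 4/7 = 840/5040 = 1/6.

1/6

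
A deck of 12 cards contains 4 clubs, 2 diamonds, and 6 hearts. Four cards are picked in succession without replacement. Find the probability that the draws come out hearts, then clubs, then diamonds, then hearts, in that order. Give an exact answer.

2/99

Chain rule:
P = 6/12 × 4/11 × 2/10 × 5/9 = 240/11880 = 2/99.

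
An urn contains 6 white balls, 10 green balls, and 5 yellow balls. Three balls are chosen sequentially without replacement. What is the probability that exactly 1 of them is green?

55/133

One ordering (green drawn first) has probability 10/21 × 11/20 × 10/19 = 1100/7980 = 55/399.
There are C(3,1) = 3 such orderings, each equally likely, so P = 3 × 55/399 = 55/133.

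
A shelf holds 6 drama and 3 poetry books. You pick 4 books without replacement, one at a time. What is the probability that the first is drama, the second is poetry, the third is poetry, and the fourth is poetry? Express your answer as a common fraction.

1/84

Each draw changes the counts, so multiply the conditional probabilities along the sequence:
P = 6/9 × 3/8 × 2/7 × 1/6 = 36/3024 = 1/84.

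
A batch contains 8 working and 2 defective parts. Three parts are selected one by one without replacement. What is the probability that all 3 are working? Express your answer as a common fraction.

7/15

P(all working) = 8/10 × 7/9 × 6/8 = 336/720 = 7/15.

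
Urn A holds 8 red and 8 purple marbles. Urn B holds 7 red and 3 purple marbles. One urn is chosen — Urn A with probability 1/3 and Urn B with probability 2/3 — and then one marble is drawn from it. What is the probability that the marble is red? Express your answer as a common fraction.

19/30

From Urn A: P(red) = 8/16.
From Urn B: P(red) = 7/10.
Total probability = (1/3)(8/16) + (2/3)(7/10) = 19/30.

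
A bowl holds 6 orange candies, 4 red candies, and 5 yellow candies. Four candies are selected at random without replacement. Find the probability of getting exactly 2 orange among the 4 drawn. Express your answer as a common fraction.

36/91

One ordering (orange drawn first) has probability 6/15 × 5/14 × 9/13 × 8/12 = 2160/32760 = 6/91.
There are C(4,2) = 6 such orderings, each equally likely, so P = 6 × 6/91 = 36/91.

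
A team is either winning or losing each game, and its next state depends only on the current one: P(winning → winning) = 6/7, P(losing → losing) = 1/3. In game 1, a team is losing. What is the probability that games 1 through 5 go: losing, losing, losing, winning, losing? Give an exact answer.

2/189

Game 1 is given. For each transition, use the conditional probability from the current state:
P(losing | losing) = 1/3; P(losing | losing) = 1/3; P(winning | losing) = 2/3; P(losing | winning) = 1/7.
P = 1/3 × 1/3 × 2/3 × 1/7 = 2/189.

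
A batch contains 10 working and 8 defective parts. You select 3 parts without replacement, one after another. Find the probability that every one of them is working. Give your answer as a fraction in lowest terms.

P = 10/18 × 9/17 × 8/16 = 720/4896 = 5/34.

5/34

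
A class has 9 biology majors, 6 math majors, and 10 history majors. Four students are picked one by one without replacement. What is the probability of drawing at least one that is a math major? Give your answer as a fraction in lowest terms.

4387/6325

P(no math majors) = 19/25 × 18/24 × 17/23 × 16/22 = 93024/303600 = 1938/6325.
P(at least one) = 1 − 1938/6325 = 4387/6325.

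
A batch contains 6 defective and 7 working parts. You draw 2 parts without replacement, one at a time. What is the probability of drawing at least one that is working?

P(no working) = 6/13 × 5/12 = 30/156 = 5/26.
P(at least one) = 1 − 5/26 = 21/26.

21/26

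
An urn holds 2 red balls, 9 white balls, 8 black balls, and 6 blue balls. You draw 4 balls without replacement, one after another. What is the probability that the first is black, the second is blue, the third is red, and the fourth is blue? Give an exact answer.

Each draw changes the counts, so multiply the conditional probabilities along the sequence:
P = 8/25 × 6/24 × 2/23 × 5/22 = 480/303600 = 2/1265.

2/1265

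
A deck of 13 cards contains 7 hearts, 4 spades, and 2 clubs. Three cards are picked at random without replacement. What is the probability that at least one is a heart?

133/143

P(no hearts) = 6/13 × 5/12 × 4/11 = 120/1716 = 10/143.
P(at least one) = 1 − 10/143 = 133/143.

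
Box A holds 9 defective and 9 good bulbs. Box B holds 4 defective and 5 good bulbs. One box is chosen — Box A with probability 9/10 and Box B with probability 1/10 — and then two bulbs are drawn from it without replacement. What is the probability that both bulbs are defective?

233/1020

From Box A: P(both defective) = (9/18)(8/17) = 4/17.
From Box B: P(both defective) = (4/9)(3/8) = 1/6.
Total probability = (9/10)(4/17) + (1/10)(1/6) = 233/1020.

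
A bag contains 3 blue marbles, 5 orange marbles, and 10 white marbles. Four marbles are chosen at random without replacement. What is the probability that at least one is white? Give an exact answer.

P(no white) = 8/18 × 7/17 × 6/16 × 5/15 = 1680/73440 = 7/306.
P(at least one) = 1 − 7/306 = 299/306.

299/306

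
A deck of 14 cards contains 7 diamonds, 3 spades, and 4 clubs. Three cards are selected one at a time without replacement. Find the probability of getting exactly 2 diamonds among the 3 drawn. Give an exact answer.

One ordering (diamonds drawn first) has probability 7/14 × 6/13 × 7/12 = 294/2184 = 7/52.
There are C(3,2) = 3 such orderings, each equally likely, so P = 3 × 7/52 = 21/52.

21/52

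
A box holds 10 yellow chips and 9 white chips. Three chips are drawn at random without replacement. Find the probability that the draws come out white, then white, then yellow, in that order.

40/323

Chain rule:
P = 9/19 × 8/18 × 10/17 = 720/5814 = 40/323.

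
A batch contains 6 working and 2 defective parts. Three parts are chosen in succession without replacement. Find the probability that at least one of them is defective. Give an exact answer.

9/14

P(no defective) = 6/8 × 5/7 × 4/6 = 120/336 = 5/14.
P(at least one) = 1 − 5/14 = 9/14.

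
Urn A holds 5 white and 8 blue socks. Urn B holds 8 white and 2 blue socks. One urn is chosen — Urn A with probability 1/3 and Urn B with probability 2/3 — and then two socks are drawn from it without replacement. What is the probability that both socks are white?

From Urn A: P(both white) = (5/13)(4/12) = 5/39.
From Urn B: P(both white) = (8/10)(7/9) = 28/45.
Total probability = (1/3)(5/39) + (2/3)(28/45) = 803/1755.

803/1755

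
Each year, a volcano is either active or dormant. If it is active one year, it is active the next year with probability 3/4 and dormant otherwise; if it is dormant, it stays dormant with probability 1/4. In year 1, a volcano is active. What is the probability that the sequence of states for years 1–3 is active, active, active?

Year 1 is given. For each transition, use the conditional probability from the current state:
P(active | active) = 3/4; P(active | active) = 3/4.
P = 3/4 × 3/4 = 9/16.

9/16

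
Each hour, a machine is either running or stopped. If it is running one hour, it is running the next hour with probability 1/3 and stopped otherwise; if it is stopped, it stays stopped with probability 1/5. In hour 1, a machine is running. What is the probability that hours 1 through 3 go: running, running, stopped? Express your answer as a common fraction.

Hour 1 is given. For each transition, use the conditional probability from the current state:
P(running | running) = 1/3; P(stopped | running) = 2/3.
P = 1/3 × 2/3 = 2/9.

2/9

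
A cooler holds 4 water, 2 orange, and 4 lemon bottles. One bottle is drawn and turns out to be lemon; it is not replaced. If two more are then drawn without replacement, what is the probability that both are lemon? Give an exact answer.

1/12

After the first draw, 3 of the remaining 9 bottles are lemon.
P = 3/9 × 2/8 = 6/72 = 1/12.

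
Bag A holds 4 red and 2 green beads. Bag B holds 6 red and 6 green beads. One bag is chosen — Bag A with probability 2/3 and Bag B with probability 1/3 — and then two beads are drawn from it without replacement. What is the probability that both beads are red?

From Bag A: P(both red) = (4/6)(3/5) = 2/5.
From Bag B: P(both red) = (6/12)(5/11) = 5/22.
Total probability = (2/3)(2/5) + (1/3)(5/22) = 113/330.

113/330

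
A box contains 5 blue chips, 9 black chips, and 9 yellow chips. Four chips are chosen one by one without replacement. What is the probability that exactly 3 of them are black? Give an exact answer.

168/1265

One ordering (black drawn first) has probability 9/23 × 8/22 × 7/21 × 14/20 = 7056/212520 = 42/1265.
There are C(4,3) = 4 such orderings, each equally likely, so P = 4 × 42/1265 = 168/1265.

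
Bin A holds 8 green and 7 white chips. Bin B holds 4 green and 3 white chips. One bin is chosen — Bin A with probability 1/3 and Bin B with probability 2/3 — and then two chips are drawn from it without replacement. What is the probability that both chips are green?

From Bin A: P(both green) = (8/15)(7/14) = 4/15.
From Bin B: P(both green) = (4/7)(3/6) = 2/7.
Total probability = (1/3)(4/15) + (2/3)(2/7) = 88/315.

88/315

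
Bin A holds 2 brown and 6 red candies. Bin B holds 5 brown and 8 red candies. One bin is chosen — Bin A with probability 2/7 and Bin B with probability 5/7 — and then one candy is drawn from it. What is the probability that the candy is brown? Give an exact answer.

9/26

From Bin A: P(brown) = 2/8.
From Bin B: P(brown) = 5/13.
Total probability = (2/7)(2/8) + (5/7)(5/13) = 9/26.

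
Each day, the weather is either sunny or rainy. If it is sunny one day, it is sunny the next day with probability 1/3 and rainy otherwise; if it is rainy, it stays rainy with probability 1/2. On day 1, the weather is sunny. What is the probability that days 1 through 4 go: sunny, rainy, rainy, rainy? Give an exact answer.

Day 1 is given. For each transition, use the conditional probability from the current state:
P(rainy | sunny) = 2/3; P(rainy | rainy) = 1/2; P(rainy | rainy) = 1/2.
P = 2/3 × 1/2 × 1/2 = 2/12 = 1/6.

1/6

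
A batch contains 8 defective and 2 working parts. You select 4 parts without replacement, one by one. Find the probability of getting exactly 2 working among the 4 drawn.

One ordering (working drawn first) has probability 2/10 × 1/9 × 8/8 × 7/7 = 112/5040 = 1/45.
There are C(4,2) = 6 such orderings, each equally likely, so P = 6 × 1/45 = 2/15.

2/15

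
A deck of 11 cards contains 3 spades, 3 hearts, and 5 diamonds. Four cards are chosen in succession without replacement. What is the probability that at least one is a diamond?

21/22

P(no diamonds) = 6/11 × 5/10 × 4/9 × 3/8 = 360/7920 = 1/22.
P(at least one) = 1 − 1/22 = 21/22.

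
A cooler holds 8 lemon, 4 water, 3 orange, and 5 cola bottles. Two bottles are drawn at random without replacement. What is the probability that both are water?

P(every draw is water) = 4/20 × 3/19 = 12/380 = 3/95.

3/95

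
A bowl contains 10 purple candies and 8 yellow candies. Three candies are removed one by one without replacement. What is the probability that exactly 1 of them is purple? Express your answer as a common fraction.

35/102

One ordering (purple drawn first) has probability 10/18 × 8/17 × 7/16 = 560/4896 = 35/306.
There are C(3,1) = 3 such orderings, each equally likely, so P = 3 × 35/306 = 35/102.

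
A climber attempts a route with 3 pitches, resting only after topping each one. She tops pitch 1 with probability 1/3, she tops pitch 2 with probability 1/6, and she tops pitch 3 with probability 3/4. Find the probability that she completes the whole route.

1/24

Multiplying along the chain,
P = 1/3 × 1/6 × 3/4 = 3/72 = 1/24.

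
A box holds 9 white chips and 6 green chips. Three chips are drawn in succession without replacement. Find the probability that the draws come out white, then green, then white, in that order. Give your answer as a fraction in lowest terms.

Chain rule:
P = 9/15 × 6/14 × 8/13 = 432/2730 = 72/455.

72/455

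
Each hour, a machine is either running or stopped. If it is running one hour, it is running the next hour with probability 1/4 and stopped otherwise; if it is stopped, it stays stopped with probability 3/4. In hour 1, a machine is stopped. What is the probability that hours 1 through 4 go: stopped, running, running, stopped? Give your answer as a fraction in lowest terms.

3/64

Hour 1 is given. For each transition, use the conditional probability from the current state:
P(running | stopped) = 1/4; P(running | running) = 1/4; P(stopped | running) = 3/4.
P = 1/4 × 1/4 × 3/4 = 3/64.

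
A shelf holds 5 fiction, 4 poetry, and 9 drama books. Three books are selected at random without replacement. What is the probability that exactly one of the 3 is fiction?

65/136

One ordering (fiction drawn first) has probability 5/18 × 13/17 × 12/16 = 780/4896 = 65/408.
There are C(3,1) = 3 such orderings, each equally likely, so P = 3 × 65/408 = 65/136.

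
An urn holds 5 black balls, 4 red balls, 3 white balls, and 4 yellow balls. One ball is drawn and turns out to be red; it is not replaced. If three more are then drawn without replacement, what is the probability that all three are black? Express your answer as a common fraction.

2/91

After the first draw, 5 of the remaining 15 balls are black.
P = 5/15 × 4/14 × 3/13 = 60/2730 = 2/91.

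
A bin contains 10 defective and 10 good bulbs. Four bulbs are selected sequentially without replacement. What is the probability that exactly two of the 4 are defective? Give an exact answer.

135/323

One ordering (defective drawn first) has probability 10/20 × 9/19 × 10/18 × 9/17 = 8100/116280 = 45/646.
There are C(4,2) = 6 such orderings, each equally likely, so P = 6 × 45/646 = 135/323.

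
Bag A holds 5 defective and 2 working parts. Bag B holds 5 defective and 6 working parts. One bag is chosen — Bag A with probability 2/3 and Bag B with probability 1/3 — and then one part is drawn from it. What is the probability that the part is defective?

145/231

From Bag A: P(defective) = 5/7.
From Bag B: P(defective) = 5/11.
Total probability = (2/3)(5/7) + (1/3)(5/11) = 145/231.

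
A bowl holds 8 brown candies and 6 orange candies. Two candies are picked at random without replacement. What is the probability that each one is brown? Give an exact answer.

P = 8/14 × 7/13 = 56/182 = 4/13.

4/13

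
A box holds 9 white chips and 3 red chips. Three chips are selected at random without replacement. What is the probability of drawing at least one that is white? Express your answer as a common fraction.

P(no white) = 3/12 × 2/11 × 1/10 = 6/1320 = 1/220.
P(at least one) = 1 − 1/220 = 219/220.

219/220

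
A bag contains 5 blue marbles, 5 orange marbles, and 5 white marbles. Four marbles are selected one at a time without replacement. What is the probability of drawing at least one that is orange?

P(no orange) = 10/15 × 9/14 × 8/13 × 7/12 = 5040/32760 = 2/13.
P(at least one) = 1 − 2/13 = 11/13.

11/13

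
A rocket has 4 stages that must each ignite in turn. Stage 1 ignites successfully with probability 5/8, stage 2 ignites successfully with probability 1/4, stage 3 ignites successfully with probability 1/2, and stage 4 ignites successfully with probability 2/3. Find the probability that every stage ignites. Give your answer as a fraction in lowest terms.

The events are sequential, so multiply the conditional probabilities:
P = 5/8 × 1/4 × 1/2 × 2/3 = 10/192 = 5/96.

5/96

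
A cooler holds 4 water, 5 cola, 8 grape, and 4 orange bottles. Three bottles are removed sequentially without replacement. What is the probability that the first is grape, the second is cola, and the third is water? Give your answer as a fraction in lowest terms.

Each draw changes the counts, so multiply the conditional probabilities along the sequence:
P = 8/21 × 5/20 × 4/19 = 160/7980 = 8/399.

8/399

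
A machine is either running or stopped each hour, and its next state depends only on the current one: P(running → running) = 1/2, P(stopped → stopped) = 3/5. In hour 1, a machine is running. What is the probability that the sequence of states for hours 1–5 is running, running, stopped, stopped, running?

3/50

Hour 1 is given. For each transition, use the conditional probability from the current state:
P(running | running) = 1/2; P(stopped | running) = 1/2; P(stopped | stopped) = 3/5; P(running | stopped) = 2/5.
P = 1/2 × 1/2 × 3/5 × 2/5 = 6/100 = 3/50.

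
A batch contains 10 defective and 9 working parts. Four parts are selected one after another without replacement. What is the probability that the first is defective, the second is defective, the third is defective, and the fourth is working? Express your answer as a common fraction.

Chain rule:
P = 10/19 × 9/18 × 8/17 × 9/16 = 6480/93024 = 45/646.

45/646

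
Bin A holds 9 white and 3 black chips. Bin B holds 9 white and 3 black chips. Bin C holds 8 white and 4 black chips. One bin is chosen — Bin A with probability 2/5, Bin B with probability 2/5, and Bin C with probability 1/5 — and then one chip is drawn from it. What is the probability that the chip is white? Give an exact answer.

From Bin A: P(white) = 9/12.
From Bin B: P(white) = 9/12.
From Bin C: P(white) = 8/12.
Total probability = (2/5)(9/12) + (2/5)(9/12) + (1/5)(8/12) = 11/15.

11/15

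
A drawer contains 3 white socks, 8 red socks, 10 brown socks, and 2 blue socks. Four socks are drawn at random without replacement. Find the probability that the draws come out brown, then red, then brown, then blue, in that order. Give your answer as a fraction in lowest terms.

Chain rule:
P = 10/23 × 8/22 × 9/21 × 2/20 = 1440/212520 = 12/1771.

12/1771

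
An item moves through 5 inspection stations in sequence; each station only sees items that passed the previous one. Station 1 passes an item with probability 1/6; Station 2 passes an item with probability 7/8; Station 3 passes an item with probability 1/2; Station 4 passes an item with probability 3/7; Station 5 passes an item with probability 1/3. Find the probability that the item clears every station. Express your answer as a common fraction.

1/96

Multiplying along the chain,
P = 1/6 × 7/8 × 1/2 × 3/7 × 1/3 = 21/2016 = 1/96.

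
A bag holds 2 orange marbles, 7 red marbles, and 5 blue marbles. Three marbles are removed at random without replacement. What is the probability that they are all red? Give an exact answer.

5/52

P(all red) = 7/14 × 6/13 × 5/12 = 210/2184 = 5/52.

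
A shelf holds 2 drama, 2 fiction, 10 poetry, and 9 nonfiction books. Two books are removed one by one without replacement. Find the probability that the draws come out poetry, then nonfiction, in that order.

45/253

Each draw changes the counts, so multiply the conditional probabilities along the sequence:
P = 10/23 × 9/22 = 90/506 = 45/253.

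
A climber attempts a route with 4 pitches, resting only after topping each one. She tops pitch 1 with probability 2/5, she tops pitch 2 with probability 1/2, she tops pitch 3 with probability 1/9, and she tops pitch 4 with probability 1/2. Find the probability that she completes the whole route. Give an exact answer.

The events are sequential, so multiply the conditional probabilities:
P = 2/5 × 1/2 × 1/9 × 1/2 = 2/180 = 1/90.

1/90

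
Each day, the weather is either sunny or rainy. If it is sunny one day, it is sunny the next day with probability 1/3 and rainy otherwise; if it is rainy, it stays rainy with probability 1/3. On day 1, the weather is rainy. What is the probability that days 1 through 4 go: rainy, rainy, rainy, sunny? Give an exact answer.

Day 1 is given. For each transition, use the conditional probability from the current state:
P(rainy | rainy) = 1/3; P(rainy | rainy) = 1/3; P(sunny | rainy) = 2/3.
P = 1/3 × 1/3 × 2/3 = 2/27.

2/27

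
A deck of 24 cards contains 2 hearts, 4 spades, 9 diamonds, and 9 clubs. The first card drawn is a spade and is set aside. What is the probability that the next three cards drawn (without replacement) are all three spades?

1/1771

With the first card removed, 3 spades remain out of 23.
P = 3/23 × 2/22 × 1/21 = 6/10626 = 1/1771.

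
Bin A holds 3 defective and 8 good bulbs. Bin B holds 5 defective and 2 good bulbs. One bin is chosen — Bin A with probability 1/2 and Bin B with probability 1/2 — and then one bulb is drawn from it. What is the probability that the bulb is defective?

38/77

From Bin A: P(defective) = 3/11.
From Bin B: P(defective) = 5/7.
Total probability = (1/2)(3/11) + (1/2)(5/7) = 38/77.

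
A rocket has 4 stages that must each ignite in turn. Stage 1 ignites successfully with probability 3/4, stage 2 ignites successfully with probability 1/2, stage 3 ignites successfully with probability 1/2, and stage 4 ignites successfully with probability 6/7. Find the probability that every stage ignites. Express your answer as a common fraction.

9/56

Each stage is reached only if all earlier stages succeed, so
P = 3/4 × 1/2 × 1/2 × 6/7 = 18/112 = 9/56.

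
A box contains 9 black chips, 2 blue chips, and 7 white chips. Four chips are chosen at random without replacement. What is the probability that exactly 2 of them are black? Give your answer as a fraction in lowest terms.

36/85

One ordering (black drawn first) has probability 9/18 × 8/17 × 9/16 × 8/15 = 5184/73440 = 6/85.
There are C(4,2) = 6 such orderings, each equally likely, so P = 6 × 6/85 = 36/85.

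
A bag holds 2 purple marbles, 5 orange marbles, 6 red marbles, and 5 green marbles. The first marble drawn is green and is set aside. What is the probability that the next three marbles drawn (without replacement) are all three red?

1/34

After the first draw, 6 of the remaining 17 marbles are red.
P = 6/17 × 5/16 × 4/15 = 120/4080 = 1/34.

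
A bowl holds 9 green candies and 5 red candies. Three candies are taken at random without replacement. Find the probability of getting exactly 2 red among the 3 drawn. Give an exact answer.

45/182

One ordering (red drawn first) has probability 5/14 × 4/13 × 9/12 = 180/2184 = 15/182.
There are C(3,2) = 3 such orderings, each equally likely, so P = 3 × 15/182 = 45/182.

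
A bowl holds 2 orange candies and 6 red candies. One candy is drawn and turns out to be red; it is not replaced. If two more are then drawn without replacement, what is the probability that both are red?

10/21

After the first draw, 5 of the remaining 7 candies are red.
P = 5/7 × 4/6 = 20/42 = 10/21.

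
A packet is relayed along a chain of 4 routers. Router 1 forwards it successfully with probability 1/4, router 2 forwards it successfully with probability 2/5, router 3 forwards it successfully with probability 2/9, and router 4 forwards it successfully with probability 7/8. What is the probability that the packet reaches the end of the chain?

Multiplying along the chain,
P = 1/4 × 2/5 × 2/9 × 7/8 = 28/1440 = 7/360.

7/360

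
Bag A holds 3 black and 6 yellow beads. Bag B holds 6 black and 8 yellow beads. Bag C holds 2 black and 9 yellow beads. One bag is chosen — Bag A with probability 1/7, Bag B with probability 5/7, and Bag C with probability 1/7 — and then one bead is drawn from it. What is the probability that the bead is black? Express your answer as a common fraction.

From Bag A: P(black) = 3/9.
From Bag B: P(black) = 6/14.
From Bag C: P(black) = 2/11.
Total probability = (1/7)(3/9) + (5/7)(6/14) + (1/7)(2/11) = 614/1617.

614/1617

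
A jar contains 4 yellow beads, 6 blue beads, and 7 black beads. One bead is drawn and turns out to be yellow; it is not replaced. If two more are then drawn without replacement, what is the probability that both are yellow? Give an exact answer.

With the first bead removed, 3 yellow remain out of 16.
P = 3/16 × 2/15 = 6/240 = 1/40.

1/40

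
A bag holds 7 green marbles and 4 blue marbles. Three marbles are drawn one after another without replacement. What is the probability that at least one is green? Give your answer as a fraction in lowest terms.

P(no green) = 4/11 × 3/10 × 2/9 = 24/990 = 4/165.
P(at least one) = 1 − 4/165 = 161/165.

161/165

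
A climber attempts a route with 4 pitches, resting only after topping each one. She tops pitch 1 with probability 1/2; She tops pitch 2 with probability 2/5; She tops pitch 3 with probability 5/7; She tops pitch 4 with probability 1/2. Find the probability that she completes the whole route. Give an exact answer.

1/14

The events are sequential, so multiply the conditional probabilities:
P = 1/2 × 2/5 × 5/7 × 1/2 = 10/140 = 1/14.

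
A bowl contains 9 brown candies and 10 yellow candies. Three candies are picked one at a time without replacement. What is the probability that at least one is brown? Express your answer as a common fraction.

283/323

P(no brown) = 10/19 × 9/18 × 8/17 = 720/5814 = 40/323.
P(at least one) = 1 − 40/323 = 283/323.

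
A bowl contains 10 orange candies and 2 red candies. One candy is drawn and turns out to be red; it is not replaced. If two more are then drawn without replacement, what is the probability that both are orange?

After the first draw, 10 of the remaining 11 candies are orange.
P = 10/11 × 9/10 = 90/110 = 9/11.

9/11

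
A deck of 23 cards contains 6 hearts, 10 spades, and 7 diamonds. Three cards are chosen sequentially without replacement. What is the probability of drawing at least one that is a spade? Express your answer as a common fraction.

P(no spades) = 13/23 × 12/22 × 11/21 = 1716/10626 = 26/161.
P(at least one) = 1 − 26/161 = 135/161.

135/161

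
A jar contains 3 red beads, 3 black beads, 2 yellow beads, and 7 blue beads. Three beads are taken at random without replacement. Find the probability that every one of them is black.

P(all black) = 3/15 × 2/14 × 1/13 = 6/2730 = 1/455.

1/455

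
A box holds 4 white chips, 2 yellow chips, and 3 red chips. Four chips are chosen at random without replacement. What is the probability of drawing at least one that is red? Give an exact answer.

P(no red) = 6/9 × 5/8 × 4/7 × 3/6 = 360/3024 = 5/42.
P(at least one) = 1 − 5/42 = 37/42.

37/42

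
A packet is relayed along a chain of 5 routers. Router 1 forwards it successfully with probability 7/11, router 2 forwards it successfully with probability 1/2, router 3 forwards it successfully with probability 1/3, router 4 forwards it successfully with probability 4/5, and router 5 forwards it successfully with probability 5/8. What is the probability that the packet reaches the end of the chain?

Each stage is reached only if all earlier stages succeed, so
P = 7/11 × 1/2 × 1/3 × 4/5 × 5/8 = 140/2640 = 7/132.

7/132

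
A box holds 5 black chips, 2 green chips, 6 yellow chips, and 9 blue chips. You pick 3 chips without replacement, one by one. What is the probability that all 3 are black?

1/154

P = 5/22 × 4/21 × 3/20 = 60/9240 = 1/154.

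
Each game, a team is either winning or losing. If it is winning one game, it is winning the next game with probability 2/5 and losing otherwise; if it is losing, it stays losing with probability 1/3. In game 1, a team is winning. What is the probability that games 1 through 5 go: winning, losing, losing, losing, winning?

Game 1 is given. For each transition, use the conditional probability from the current state:
P(losing | winning) = 3/5; P(losing | losing) = 1/3; P(losing | losing) = 1/3; P(winning | losing) = 2/3.
P = 3/5 × 1/3 × 1/3 × 2/3 = 6/135 = 2/45.

2/45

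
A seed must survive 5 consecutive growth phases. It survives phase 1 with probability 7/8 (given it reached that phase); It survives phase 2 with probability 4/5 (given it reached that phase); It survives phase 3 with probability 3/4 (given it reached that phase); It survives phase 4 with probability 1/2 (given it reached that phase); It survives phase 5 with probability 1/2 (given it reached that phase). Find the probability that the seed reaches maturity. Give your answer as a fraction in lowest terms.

The events are sequential, so multiply the conditional probabilities:
P = 7/8 × 4/5 × 3/4 × 1/2 × 1/2 = 84/640 = 21/160.

21/160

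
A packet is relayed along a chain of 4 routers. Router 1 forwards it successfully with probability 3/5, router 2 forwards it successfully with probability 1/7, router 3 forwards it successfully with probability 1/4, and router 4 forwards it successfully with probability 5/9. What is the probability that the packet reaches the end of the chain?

1/84

The events are sequential, so multiply the conditional probabilities:
P = 3/5 × 1/7 × 1/4 × 5/9 = 15/1260 = 1/84.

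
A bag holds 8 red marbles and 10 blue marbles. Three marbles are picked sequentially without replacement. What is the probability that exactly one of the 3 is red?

15/34

One ordering (red drawn first) has probability 8/18 × 10/17 × 9/16 = 720/4896 = 5/34.
There are C(3,1) = 3 such orderings, each equally likely, so P = 3 × 5/34 = 15/34.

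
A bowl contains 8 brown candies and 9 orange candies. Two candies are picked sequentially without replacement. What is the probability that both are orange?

P(all orange) = 9/17 × 8/16 = 72/272 = 9/34.

9/34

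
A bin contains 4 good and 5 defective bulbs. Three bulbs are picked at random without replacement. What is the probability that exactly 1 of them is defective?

One ordering (defective drawn first) has probability 5/9 × 4/8 × 3/7 = 60/504 = 5/42.
There are C(3,1) = 3 such orderings, each equally likely, so P = 3 × 5/42 = 5/14.

5/14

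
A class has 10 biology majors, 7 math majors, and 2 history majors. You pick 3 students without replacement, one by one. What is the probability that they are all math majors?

35/969

P(every draw is a math major) = 7/19 × 6/18 × 5/17 = 210/5814 = 35/969.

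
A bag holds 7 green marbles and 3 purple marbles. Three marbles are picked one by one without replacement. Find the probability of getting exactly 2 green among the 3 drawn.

21/40

One ordering (green drawn first) has probability 7/10 × 6/9 × 3/8 = 126/720 = 7/40.
There are C(3,2) = 3 such orderings, each equally likely, so P = 3 × 7/40 = 21/40.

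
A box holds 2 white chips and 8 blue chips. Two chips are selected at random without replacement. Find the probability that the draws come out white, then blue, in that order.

8/45

Multiply the probability of each draw given the previous ones:
P = 2/10 × 8/9 = 16/90 = 8/45.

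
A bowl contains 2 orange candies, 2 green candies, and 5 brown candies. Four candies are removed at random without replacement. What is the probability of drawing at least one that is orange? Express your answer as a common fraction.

13/18

P(no orange) = 7/9 × 6/8 × 5/7 × 4/6 = 840/3024 = 5/18.
P(at least one) = 1 − 5/18 = 13/18.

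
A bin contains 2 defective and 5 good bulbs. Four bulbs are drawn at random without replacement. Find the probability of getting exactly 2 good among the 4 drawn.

One ordering (good drawn first) has probability 5/7 × 4/6 × 2/5 × 1/4 = 40/840 = 1/21.
There are C(4,2) = 6 such orderings, each equally likely, so P = 6 × 1/21 = 2/7.

2/7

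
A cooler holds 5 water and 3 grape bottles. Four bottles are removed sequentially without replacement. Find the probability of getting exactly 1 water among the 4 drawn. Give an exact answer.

One ordering (water drawn first) has probability 5/8 × 3/7 × 2/6 × 1/5 = 30/1680 = 1/56.
There are C(4,1) = 4 such orderings, each equally likely, so P = 4 × 1/56 = 1/14.

1/14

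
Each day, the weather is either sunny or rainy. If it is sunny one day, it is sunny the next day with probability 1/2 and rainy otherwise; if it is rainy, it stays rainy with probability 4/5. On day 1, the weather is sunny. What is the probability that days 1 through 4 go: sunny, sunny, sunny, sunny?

Day 1 is given. For each transition, use the conditional probability from the current state:
P(sunny | sunny) = 1/2; P(sunny | sunny) = 1/2; P(sunny | sunny) = 1/2.
P = 1/2 × 1/2 × 1/2 = 1/8.

1/8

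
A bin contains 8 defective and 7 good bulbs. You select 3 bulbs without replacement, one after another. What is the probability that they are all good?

1/13

P(every draw is good) = 7/15 × 6/14 × 5/13 = 210/2730 = 1/13.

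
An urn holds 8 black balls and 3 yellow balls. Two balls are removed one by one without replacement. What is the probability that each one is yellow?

P = 3/11 × 2/10 = 6/110 = 3/55.

3/55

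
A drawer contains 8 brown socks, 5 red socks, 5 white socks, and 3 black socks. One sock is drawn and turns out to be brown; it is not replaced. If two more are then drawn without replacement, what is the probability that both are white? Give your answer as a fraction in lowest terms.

With the first sock removed, 5 white remain out of 20.
P = 5/20 × 4/19 = 20/380 = 1/19.

1/19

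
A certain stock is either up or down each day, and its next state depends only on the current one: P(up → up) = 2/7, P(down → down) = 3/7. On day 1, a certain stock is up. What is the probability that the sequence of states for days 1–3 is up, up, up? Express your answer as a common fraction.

4/49

Day 1 is given. For each transition, use the conditional probability from the current state:
P(up | up) = 2/7; P(up | up) = 2/7.
P = 2/7 × 2/7 = 4/49.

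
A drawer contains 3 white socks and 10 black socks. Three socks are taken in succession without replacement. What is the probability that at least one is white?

P(no white) = 10/13 × 9/12 × 8/11 = 720/1716 = 60/143.
P(at least one) = 1 − 60/143 = 83/143.

83/143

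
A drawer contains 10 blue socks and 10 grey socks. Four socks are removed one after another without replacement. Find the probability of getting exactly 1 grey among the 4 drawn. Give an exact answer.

One ordering (grey drawn first) has probability 10/20 × 10/19 × 9/18 × 8/17 = 7200/116280 = 20/323.
There are C(4,1) = 4 such orderings, each equally likely, so P = 4 × 20/323 = 80/323.

80/323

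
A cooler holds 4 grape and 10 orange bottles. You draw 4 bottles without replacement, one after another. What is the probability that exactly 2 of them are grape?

One ordering (grape drawn first) has probability 4/14 × 3/13 × 10/12 × 9/11 = 1080/24024 = 45/1001.
There are C(4,2) = 6 such orderings, each equally likely, so P = 6 × 45/1001 = 270/1001.

270/1001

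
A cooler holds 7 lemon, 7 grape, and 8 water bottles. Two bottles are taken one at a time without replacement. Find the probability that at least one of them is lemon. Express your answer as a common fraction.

P(no lemon) = 15/22 × 14/21 = 210/462 = 5/11.
P(at least one) = 1 − 5/11 = 6/11.

6/11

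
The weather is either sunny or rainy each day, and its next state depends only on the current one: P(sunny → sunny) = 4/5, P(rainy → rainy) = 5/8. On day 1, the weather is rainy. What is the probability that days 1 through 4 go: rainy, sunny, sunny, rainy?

Day 1 is given. For each transition, use the conditional probability from the current state:
P(sunny | rainy) = 3/8; P(sunny | sunny) = 4/5; P(rainy | sunny) = 1/5.
P = 3/8 × 4/5 × 1/5 = 12/200 = 3/50.

3/50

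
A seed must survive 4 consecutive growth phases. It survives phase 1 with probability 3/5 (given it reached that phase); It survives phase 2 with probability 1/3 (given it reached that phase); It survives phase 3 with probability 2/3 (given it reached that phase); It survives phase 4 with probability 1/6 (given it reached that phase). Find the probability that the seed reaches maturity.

1/45

The events are sequential, so multiply the conditional probabilities:
P = 3/5 × 1/3 × 2/3 × 1/6 = 6/270 = 1/45.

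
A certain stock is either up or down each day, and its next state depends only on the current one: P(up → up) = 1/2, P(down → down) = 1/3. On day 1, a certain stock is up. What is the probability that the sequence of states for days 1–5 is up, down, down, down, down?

1/54

Day 1 is given. For each transition, use the conditional probability from the current state:
P(down | up) = 1/2; P(down | down) = 1/3; P(down | down) = 1/3; P(down | down) = 1/3.
P = 1/2 × 1/3 × 1/3 × 1/3 = 1/54.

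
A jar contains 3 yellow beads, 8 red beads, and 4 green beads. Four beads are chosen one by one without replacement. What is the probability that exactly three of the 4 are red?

56/195

One ordering (red drawn first) has probability 8/15 × 7/14 × 6/13 × 7/12 = 2352/32760 = 14/195.
There are C(4,3) = 4 such orderings, each equally likely, so P = 4 × 14/195 = 56/195.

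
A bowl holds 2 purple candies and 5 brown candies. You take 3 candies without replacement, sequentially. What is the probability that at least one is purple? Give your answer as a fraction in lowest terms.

5/7

P(no purple) = 5/7 × 4/6 × 3/5 = 60/210 = 2/7.
P(at least one) = 1 − 2/7 = 5/7.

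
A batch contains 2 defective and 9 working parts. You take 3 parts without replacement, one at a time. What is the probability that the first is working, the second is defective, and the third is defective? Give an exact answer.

Chain rule:
P = 9/11 × 2/10 × 1/9 = 18/990 = 1/55.

1/55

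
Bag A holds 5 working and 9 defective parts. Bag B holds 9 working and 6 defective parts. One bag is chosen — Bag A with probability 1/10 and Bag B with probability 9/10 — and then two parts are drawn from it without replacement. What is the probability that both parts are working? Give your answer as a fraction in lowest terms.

From Bag A: P(both working) = (5/14)(4/13) = 10/91.
From Bag B: P(both working) = (9/15)(8/14) = 12/35.
Total probability = (1/10)(10/91) + (9/10)(12/35) = 727/2275.

727/2275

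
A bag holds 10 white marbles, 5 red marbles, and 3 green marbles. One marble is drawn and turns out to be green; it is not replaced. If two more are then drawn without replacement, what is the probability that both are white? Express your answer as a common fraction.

45/136

After the first draw, 10 of the remaining 17 marbles are white.
P = 10/17 × 9/16 = 90/272 = 45/136.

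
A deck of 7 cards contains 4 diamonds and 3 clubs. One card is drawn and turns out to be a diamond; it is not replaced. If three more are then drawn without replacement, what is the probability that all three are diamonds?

After the first draw, 3 of the remaining 6 cards are diamonds.
P = 3/6 × 2/5 × 1/4 = 6/120 = 1/20.

1/20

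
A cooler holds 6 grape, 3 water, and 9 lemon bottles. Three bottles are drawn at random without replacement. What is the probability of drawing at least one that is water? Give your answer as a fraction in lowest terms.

361/816

P(no water) = 15/18 × 14/17 × 13/16 = 2730/4896 = 455/816.
P(at least one) = 1 − 455/816 = 361/816.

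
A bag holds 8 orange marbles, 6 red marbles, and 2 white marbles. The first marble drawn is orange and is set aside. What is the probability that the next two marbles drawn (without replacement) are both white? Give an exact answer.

With the first marble removed, 2 white remain out of 15.
P = 2/15 × 1/14 = 2/210 = 1/105.

1/105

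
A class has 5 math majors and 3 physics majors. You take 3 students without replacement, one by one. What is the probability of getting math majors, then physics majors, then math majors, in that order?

5/28

Chain rule:
P = 5/8 × 3/7 × 4/6 = 60/336 = 5/28.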